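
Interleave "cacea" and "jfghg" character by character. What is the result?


Interleaving "cacea" and "jfghg":
  Position 0: 'c' from first, 'j' from second => "cj"
  Position 1: 'a' from first, 'f' from second => "af"
  Position 2: 'c' from first, 'g' from second => "cg"
  Position 3: 'e' from first, 'h' from second => "eh"
  Position 4: 'a' from first, 'g' from second => "ag"
Result: cjafcgehag

cjafcgehag


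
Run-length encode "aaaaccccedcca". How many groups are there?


Input: aaaaccccedcca
Scanning for consecutive runs:
  Group 1: 'a' x 4 (positions 0-3)
  Group 2: 'c' x 4 (positions 4-7)
  Group 3: 'e' x 1 (positions 8-8)
  Group 4: 'd' x 1 (positions 9-9)
  Group 5: 'c' x 2 (positions 10-11)
  Group 6: 'a' x 1 (positions 12-12)
Total groups: 6

6


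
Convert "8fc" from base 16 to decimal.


Input: "8fc" in base 16
Positional expansion:
  Digit '8' (value 8) x 16^2 = 2048
  Digit 'f' (value 15) x 16^1 = 240
  Digit 'c' (value 12) x 16^0 = 12
Sum = 2300

2300


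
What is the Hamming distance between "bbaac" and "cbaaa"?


Comparing "bbaac" and "cbaaa" position by position:
  Position 0: 'b' vs 'c' => differ
  Position 1: 'b' vs 'b' => same
  Position 2: 'a' vs 'a' => same
  Position 3: 'a' vs 'a' => same
  Position 4: 'c' vs 'a' => differ
Total differences (Hamming distance): 2

2


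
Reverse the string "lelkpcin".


Input: lelkpcin
Reading characters right to left:
  Position 7: 'n'
  Position 6: 'i'
  Position 5: 'c'
  Position 4: 'p'
  Position 3: 'k'
  Position 2: 'l'
  Position 1: 'e'
  Position 0: 'l'
Reversed: nicpklel

nicpklel


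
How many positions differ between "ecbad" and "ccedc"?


Comparing "ecbad" and "ccedc" position by position:
  Position 0: 'e' vs 'c' => DIFFER
  Position 1: 'c' vs 'c' => same
  Position 2: 'b' vs 'e' => DIFFER
  Position 3: 'a' vs 'd' => DIFFER
  Position 4: 'd' vs 'c' => DIFFER
Positions that differ: 4

4


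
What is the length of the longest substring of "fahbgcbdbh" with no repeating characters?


Input: "fahbgcbdbh"
Sliding window (track last position of each char):
  Position 0 ('f'): window [0,0] length 1 -- new best
  Position 1 ('a'): window [0,1] length 2 -- new best
  Position 2 ('h'): window [0,2] length 3 -- new best
  Position 3 ('b'): window [0,3] length 4 -- new best
  Position 4 ('g'): window [0,4] length 5 -- new best
  Position 5 ('c'): window [0,5] length 6 -- new best
  Position 6 ('b'): repeat (last at 3), move window start to 4
  Position 6 ('b'): window [4,6] length 3
  Position 7 ('d'): window [4,7] length 4
  Position 8 ('b'): repeat (last at 6), move window start to 7
  Position 8 ('b'): window [7,8] length 2
  Position 9 ('h'): window [7,9] length 3
Longest substring with no repeats: "fahbgc" with length 6

6


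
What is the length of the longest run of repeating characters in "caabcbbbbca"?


Input: "caabcbbbbca"
Scanning for longest run:
  Position 1 ('a'): new char, reset run to 1
  Position 2 ('a'): continues run of 'a', length=2
  Position 3 ('b'): new char, reset run to 1
  Position 4 ('c'): new char, reset run to 1
  Position 5 ('b'): new char, reset run to 1
  Position 6 ('b'): continues run of 'b', length=2
  Position 7 ('b'): continues run of 'b', length=3
  Position 8 ('b'): continues run of 'b', length=4
  Position 9 ('c'): new char, reset run to 1
  Position 10 ('a'): new char, reset run to 1
Longest run: 'b' with length 4

4


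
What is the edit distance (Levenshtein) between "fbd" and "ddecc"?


Computing edit distance: "fbd" -> "ddecc"
DP table:
           d    d    e    c    c
      0    1    2    3    4    5
  f   1    1    2    3    4    5
  b   2    2    2    3    4    5
  d   3    2    2    3    4    5
Edit distance = dp[3][5] = 5

5


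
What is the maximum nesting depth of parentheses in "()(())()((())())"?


Input: "()(())()((())())"
Tracking depth:
  Position 0 '(': depth becomes 1
  Position 1 ')': depth becomes 0
  Position 2 '(': depth becomes 1
  Position 3 '(': depth becomes 2
  Position 4 ')': depth becomes 1
  Position 5 ')': depth becomes 0
  Position 6 '(': depth becomes 1
  Position 7 ')': depth becomes 0
  Position 8 '(': depth becomes 1
  Position 9 '(': depth becomes 2
  Position 10 '(': depth becomes 3
  Position 11 ')': depth becomes 2
  Position 12 ')': depth becomes 1
  Position 13 '(': depth becomes 2
  Position 14 ')': depth becomes 1
  Position 15 ')': depth becomes 0
Maximum depth reached: 3

3


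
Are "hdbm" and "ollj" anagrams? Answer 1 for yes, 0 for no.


Strings: "hdbm", "ollj"
Sorted first:  bdhm
Sorted second: jllo
Differ at position 0: 'b' vs 'j' => not anagrams

0


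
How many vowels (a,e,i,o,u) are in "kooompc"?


Input: kooompc
Checking each character:
  'k' at position 0: consonant
  'o' at position 1: vowel (running total: 1)
  'o' at position 2: vowel (running total: 2)
  'o' at position 3: vowel (running total: 3)
  'm' at position 4: consonant
  'p' at position 5: consonant
  'c' at position 6: consonant
Total vowels: 3

3


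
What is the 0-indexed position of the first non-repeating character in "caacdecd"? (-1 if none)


Input: caacdecd
Character frequencies:
  'a': 2
  'c': 3
  'd': 2
  'e': 1
Scanning left to right for freq == 1:
  Position 0 ('c'): freq=3, skip
  Position 1 ('a'): freq=2, skip
  Position 2 ('a'): freq=2, skip
  Position 3 ('c'): freq=3, skip
  Position 4 ('d'): freq=2, skip
  Position 5 ('e'): unique! => answer = 5

5


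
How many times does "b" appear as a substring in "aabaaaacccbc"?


Searching for "b" in "aabaaaacccbc"
Scanning each position:
  Position 0: "a" => no
  Position 1: "a" => no
  Position 2: "b" => MATCH
  Position 3: "a" => no
  Position 4: "a" => no
  Position 5: "a" => no
  Position 6: "a" => no
  Position 7: "c" => no
  Position 8: "c" => no
  Position 9: "c" => no
  Position 10: "b" => MATCH
  Position 11: "c" => no
Total occurrences: 2

2


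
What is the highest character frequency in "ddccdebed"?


Input: ddccdebed
Character counts:
  'b': 1
  'c': 2
  'd': 4
  'e': 2
Maximum frequency: 4

4


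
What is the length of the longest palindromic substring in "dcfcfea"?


Input: "dcfcfea"
Checking substrings for palindromes:
  [1:4] "cfc" (len 3) => palindrome
  [2:5] "fcf" (len 3) => palindrome
Longest palindromic substring: "cfc" with length 3

3


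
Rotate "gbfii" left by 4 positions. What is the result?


Input: "gbfii", rotate left by 4
First 4 characters: "gbfi"
Remaining characters: "i"
Concatenate remaining + first: "i" + "gbfi" = "igbfi"

igbfi


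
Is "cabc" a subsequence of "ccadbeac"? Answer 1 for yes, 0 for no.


Check if "cabc" is a subsequence of "ccadbeac"
Greedy scan:
  Position 0 ('c'): matches sub[0] = 'c'
  Position 1 ('c'): no match needed
  Position 2 ('a'): matches sub[1] = 'a'
  Position 3 ('d'): no match needed
  Position 4 ('b'): matches sub[2] = 'b'
  Position 5 ('e'): no match needed
  Position 6 ('a'): no match needed
  Position 7 ('c'): matches sub[3] = 'c'
All 4 characters matched => is a subsequence

1


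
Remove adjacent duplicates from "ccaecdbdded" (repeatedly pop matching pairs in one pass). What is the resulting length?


Input: ccaecdbdded
Stack-based adjacent duplicate removal:
  Read 'c': push. Stack: c
  Read 'c': matches stack top 'c' => pop. Stack: (empty)
  Read 'a': push. Stack: a
  Read 'e': push. Stack: ae
  Read 'c': push. Stack: aec
  Read 'd': push. Stack: aecd
  Read 'b': push. Stack: aecdb
  Read 'd': push. Stack: aecdbd
  Read 'd': matches stack top 'd' => pop. Stack: aecdb
  Read 'e': push. Stack: aecdbe
  Read 'd': push. Stack: aecdbed
Final stack: "aecdbed" (length 7)

7


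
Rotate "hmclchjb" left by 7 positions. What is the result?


Input: "hmclchjb", rotate left by 7
First 7 characters: "hmclchj"
Remaining characters: "b"
Concatenate remaining + first: "b" + "hmclchj" = "bhmclchj"

bhmclchj


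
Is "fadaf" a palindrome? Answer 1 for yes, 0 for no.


Input: fadaf
Reversed: fadaf
  Compare pos 0 ('f') with pos 4 ('f'): match
  Compare pos 1 ('a') with pos 3 ('a'): match
Result: palindrome

1


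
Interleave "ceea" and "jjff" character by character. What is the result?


Interleaving "ceea" and "jjff":
  Position 0: 'c' from first, 'j' from second => "cj"
  Position 1: 'e' from first, 'j' from second => "ej"
  Position 2: 'e' from first, 'f' from second => "ef"
  Position 3: 'a' from first, 'f' from second => "af"
Result: cjejefaf

cjejefaf


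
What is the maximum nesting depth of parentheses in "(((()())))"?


Input: "(((()())))"
Tracking depth:
  Position 0 '(': depth becomes 1
  Position 1 '(': depth becomes 2
  Position 2 '(': depth becomes 3
  Position 3 '(': depth becomes 4
  Position 4 ')': depth becomes 3
  Position 5 '(': depth becomes 4
  Position 6 ')': depth becomes 3
  Position 7 ')': depth becomes 2
  Position 8 ')': depth becomes 1
  Position 9 ')': depth becomes 0
Maximum depth reached: 4

4


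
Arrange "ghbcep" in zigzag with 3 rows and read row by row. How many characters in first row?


Zigzag "ghbcep" into 3 rows:
Placing characters:
  'g' => row 0
  'h' => row 1
  'b' => row 2
  'c' => row 1
  'e' => row 0
  'p' => row 1
Rows:
  Row 0: "ge"
  Row 1: "hcp"
  Row 2: "b"
First row length: 2

2


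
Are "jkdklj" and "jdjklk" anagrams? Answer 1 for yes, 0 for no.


Strings: "jkdklj", "jdjklk"
Sorted first:  djjkkl
Sorted second: djjkkl
Sorted forms match => anagrams

1


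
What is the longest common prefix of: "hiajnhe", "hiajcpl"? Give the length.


Words: hiajnhe, hiajcpl
  Position 0: all 'h' => match
  Position 1: all 'i' => match
  Position 2: all 'a' => match
  Position 3: all 'j' => match
  Position 4: ('n', 'c') => mismatch, stop
LCP = "hiaj" (length 4)

4


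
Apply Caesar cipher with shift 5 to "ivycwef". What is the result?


Caesar cipher: shift "ivycwef" by 5
  'i' (pos 8) + 5 = pos 13 = 'n'
  'v' (pos 21) + 5 = pos 0 = 'a'
  'y' (pos 24) + 5 = pos 3 = 'd'
  'c' (pos 2) + 5 = pos 7 = 'h'
  'w' (pos 22) + 5 = pos 1 = 'b'
  'e' (pos 4) + 5 = pos 9 = 'j'
  'f' (pos 5) + 5 = pos 10 = 'k'
Result: nadhbjk

nadhbjk


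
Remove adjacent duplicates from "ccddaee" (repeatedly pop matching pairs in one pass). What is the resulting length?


Input: ccddaee
Stack-based adjacent duplicate removal:
  Read 'c': push. Stack: c
  Read 'c': matches stack top 'c' => pop. Stack: (empty)
  Read 'd': push. Stack: d
  Read 'd': matches stack top 'd' => pop. Stack: (empty)
  Read 'a': push. Stack: a
  Read 'e': push. Stack: ae
  Read 'e': matches stack top 'e' => pop. Stack: a
Final stack: "a" (length 1)

1


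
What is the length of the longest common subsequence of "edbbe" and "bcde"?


LCS of "edbbe" and "bcde"
DP table:
           b    c    d    e
      0    0    0    0    0
  e   0    0    0    0    1
  d   0    0    0    1    1
  b   0    1    1    1    1
  b   0    1    1    1    1
  e   0    1    1    1    2
LCS length = dp[5][4] = 2

2


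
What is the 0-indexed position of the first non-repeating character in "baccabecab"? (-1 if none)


Input: baccabecab
Character frequencies:
  'a': 3
  'b': 3
  'c': 3
  'e': 1
Scanning left to right for freq == 1:
  Position 0 ('b'): freq=3, skip
  Position 1 ('a'): freq=3, skip
  Position 2 ('c'): freq=3, skip
  Position 3 ('c'): freq=3, skip
  Position 4 ('a'): freq=3, skip
  Position 5 ('b'): freq=3, skip
  Position 6 ('e'): unique! => answer = 6

6


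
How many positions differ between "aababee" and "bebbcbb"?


Comparing "aababee" and "bebbcbb" position by position:
  Position 0: 'a' vs 'b' => DIFFER
  Position 1: 'a' vs 'e' => DIFFER
  Position 2: 'b' vs 'b' => same
  Position 3: 'a' vs 'b' => DIFFER
  Position 4: 'b' vs 'c' => DIFFER
  Position 5: 'e' vs 'b' => DIFFER
  Position 6: 'e' vs 'b' => DIFFER
Positions that differ: 6

6


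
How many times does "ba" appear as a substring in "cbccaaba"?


Searching for "ba" in "cbccaaba"
Scanning each position:
  Position 0: "cb" => no
  Position 1: "bc" => no
  Position 2: "cc" => no
  Position 3: "ca" => no
  Position 4: "aa" => no
  Position 5: "ab" => no
  Position 6: "ba" => MATCH
Total occurrences: 1

1


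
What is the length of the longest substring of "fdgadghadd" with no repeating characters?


Input: "fdgadghadd"
Sliding window (track last position of each char):
  Position 0 ('f'): window [0,0] length 1 -- new best
  Position 1 ('d'): window [0,1] length 2 -- new best
  Position 2 ('g'): window [0,2] length 3 -- new best
  Position 3 ('a'): window [0,3] length 4 -- new best
  Position 4 ('d'): repeat (last at 1), move window start to 2
  Position 4 ('d'): window [2,4] length 3
  Position 5 ('g'): repeat (last at 2), move window start to 3
  Position 5 ('g'): window [3,5] length 3
  Position 6 ('h'): window [3,6] length 4
  Position 7 ('a'): repeat (last at 3), move window start to 4
  Position 7 ('a'): window [4,7] length 4
  Position 8 ('d'): repeat (last at 4), move window start to 5
  Position 8 ('d'): window [5,8] length 4
  Position 9 ('d'): repeat (last at 8), move window start to 9
  Position 9 ('d'): window [9,9] length 1
Longest substring with no repeats: "fdga" with length 4

4


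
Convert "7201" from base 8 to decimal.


Input: "7201" in base 8
Positional expansion:
  Digit '7' (value 7) x 8^3 = 3584
  Digit '2' (value 2) x 8^2 = 128
  Digit '0' (value 0) x 8^1 = 0
  Digit '1' (value 1) x 8^0 = 1
Sum = 3713

3713


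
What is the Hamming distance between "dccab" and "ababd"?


Comparing "dccab" and "ababd" position by position:
  Position 0: 'd' vs 'a' => differ
  Position 1: 'c' vs 'b' => differ
  Position 2: 'c' vs 'a' => differ
  Position 3: 'a' vs 'b' => differ
  Position 4: 'b' vs 'd' => differ
Total differences (Hamming distance): 5

5


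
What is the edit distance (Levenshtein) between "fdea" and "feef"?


Computing edit distance: "fdea" -> "feef"
DP table:
           f    e    e    f
      0    1    2    3    4
  f   1    0    1    2    3
  d   2    1    1    2    3
  e   3    2    1    1    2
  a   4    3    2    2    2
Edit distance = dp[4][4] = 2

2


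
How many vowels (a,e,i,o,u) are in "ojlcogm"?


Input: ojlcogm
Checking each character:
  'o' at position 0: vowel (running total: 1)
  'j' at position 1: consonant
  'l' at position 2: consonant
  'c' at position 3: consonant
  'o' at position 4: vowel (running total: 2)
  'g' at position 5: consonant
  'm' at position 6: consonant
Total vowels: 2

2


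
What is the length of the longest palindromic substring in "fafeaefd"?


Input: "fafeaefd"
Checking substrings for palindromes:
  [2:7] "feaef" (len 5) => palindrome
  [0:3] "faf" (len 3) => palindrome
  [3:6] "eae" (len 3) => palindrome
Longest palindromic substring: "feaef" with length 5

5


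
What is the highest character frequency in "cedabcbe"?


Input: cedabcbe
Character counts:
  'a': 1
  'b': 2
  'c': 2
  'd': 1
  'e': 2
Maximum frequency: 2

2


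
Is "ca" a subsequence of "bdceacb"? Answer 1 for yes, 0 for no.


Check if "ca" is a subsequence of "bdceacb"
Greedy scan:
  Position 0 ('b'): no match needed
  Position 1 ('d'): no match needed
  Position 2 ('c'): matches sub[0] = 'c'
  Position 3 ('e'): no match needed
  Position 4 ('a'): matches sub[1] = 'a'
  Position 5 ('c'): no match needed
  Position 6 ('b'): no match needed
All 2 characters matched => is a subsequence

1


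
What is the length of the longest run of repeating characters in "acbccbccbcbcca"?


Input: "acbccbccbcbcca"
Scanning for longest run:
  Position 1 ('c'): new char, reset run to 1
  Position 2 ('b'): new char, reset run to 1
  Position 3 ('c'): new char, reset run to 1
  Position 4 ('c'): continues run of 'c', length=2
  Position 5 ('b'): new char, reset run to 1
  Position 6 ('c'): new char, reset run to 1
  Position 7 ('c'): continues run of 'c', length=2
  Position 8 ('b'): new char, reset run to 1
  Position 9 ('c'): new char, reset run to 1
  Position 10 ('b'): new char, reset run to 1
  Position 11 ('c'): new char, reset run to 1
  Position 12 ('c'): continues run of 'c', length=2
  Position 13 ('a'): new char, reset run to 1
Longest run: 'c' with length 2

2


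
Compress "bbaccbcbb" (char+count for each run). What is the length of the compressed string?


Input: bbaccbcbb
Runs:
  'b' x 2 => "b2"
  'a' x 1 => "a1"
  'c' x 2 => "c2"
  'b' x 1 => "b1"
  'c' x 1 => "c1"
  'b' x 2 => "b2"
Compressed: "b2a1c2b1c1b2"
Compressed length: 12

12


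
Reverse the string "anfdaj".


Input: anfdaj
Reading characters right to left:
  Position 5: 'j'
  Position 4: 'a'
  Position 3: 'd'
  Position 2: 'f'
  Position 1: 'n'
  Position 0: 'a'
Reversed: jadfna

jadfna


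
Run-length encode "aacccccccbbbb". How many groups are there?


Input: aacccccccbbbb
Scanning for consecutive runs:
  Group 1: 'a' x 2 (positions 0-1)
  Group 2: 'c' x 7 (positions 2-8)
  Group 3: 'b' x 4 (positions 9-12)
Total groups: 3

3


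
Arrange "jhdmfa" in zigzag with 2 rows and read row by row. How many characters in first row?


Zigzag "jhdmfa" into 2 rows:
Placing characters:
  'j' => row 0
  'h' => row 1
  'd' => row 0
  'm' => row 1
  'f' => row 0
  'a' => row 1
Rows:
  Row 0: "jdf"
  Row 1: "hma"
First row length: 3

3


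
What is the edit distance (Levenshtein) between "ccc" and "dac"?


Computing edit distance: "ccc" -> "dac"
DP table:
           d    a    c
      0    1    2    3
  c   1    1    2    2
  c   2    2    2    2
  c   3    3    3    2
Edit distance = dp[3][3] = 2

2


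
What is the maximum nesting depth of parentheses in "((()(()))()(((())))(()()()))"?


Input: "((()(()))()(((())))(()()()))"
Tracking depth:
  Position 0 '(': depth becomes 1
  Position 1 '(': depth becomes 2
  Position 2 '(': depth becomes 3
  Position 3 ')': depth becomes 2
  Position 4 '(': depth becomes 3
  Position 5 '(': depth becomes 4
  Position 6 ')': depth becomes 3
  Position 7 ')': depth becomes 2
  Position 8 ')': depth becomes 1
  Position 9 '(': depth becomes 2
  Position 10 ')': depth becomes 1
  Position 11 '(': depth becomes 2
  Position 12 '(': depth becomes 3
  Position 13 '(': depth becomes 4
  Position 14 '(': depth becomes 5
  Position 15 ')': depth becomes 4
  Position 16 ')': depth becomes 3
  Position 17 ')': depth becomes 2
  Position 18 ')': depth becomes 1
  Position 19 '(': depth becomes 2
  Position 20 '(': depth becomes 3
  Position 21 ')': depth becomes 2
  Position 22 '(': depth becomes 3
  Position 23 ')': depth becomes 2
  Position 24 '(': depth becomes 3
  Position 25 ')': depth becomes 2
  Position 26 ')': depth becomes 1
  Position 27 ')': depth becomes 0
Maximum depth reached: 5

5


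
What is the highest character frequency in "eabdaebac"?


Input: eabdaebac
Character counts:
  'a': 3
  'b': 2
  'c': 1
  'd': 1
  'e': 2
Maximum frequency: 3

3


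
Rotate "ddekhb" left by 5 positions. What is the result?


Input: "ddekhb", rotate left by 5
First 5 characters: "ddekh"
Remaining characters: "b"
Concatenate remaining + first: "b" + "ddekh" = "bddekh"

bddekh


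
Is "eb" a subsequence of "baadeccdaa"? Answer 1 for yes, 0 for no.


Check if "eb" is a subsequence of "baadeccdaa"
Greedy scan:
  Position 0 ('b'): no match needed
  Position 1 ('a'): no match needed
  Position 2 ('a'): no match needed
  Position 3 ('d'): no match needed
  Position 4 ('e'): matches sub[0] = 'e'
  Position 5 ('c'): no match needed
  Position 6 ('c'): no match needed
  Position 7 ('d'): no match needed
  Position 8 ('a'): no match needed
  Position 9 ('a'): no match needed
Only matched 1/2 characters => not a subsequence

0


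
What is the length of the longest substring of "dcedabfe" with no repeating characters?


Input: "dcedabfe"
Sliding window (track last position of each char):
  Position 0 ('d'): window [0,0] length 1 -- new best
  Position 1 ('c'): window [0,1] length 2 -- new best
  Position 2 ('e'): window [0,2] length 3 -- new best
  Position 3 ('d'): repeat (last at 0), move window start to 1
  Position 3 ('d'): window [1,3] length 3
  Position 4 ('a'): window [1,4] length 4 -- new best
  Position 5 ('b'): window [1,5] length 5 -- new best
  Position 6 ('f'): window [1,6] length 6 -- new best
  Position 7 ('e'): repeat (last at 2), move window start to 3
  Position 7 ('e'): window [3,7] length 5
Longest substring with no repeats: "cedabf" with length 6

6


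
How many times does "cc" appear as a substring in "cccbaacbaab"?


Searching for "cc" in "cccbaacbaab"
Scanning each position:
  Position 0: "cc" => MATCH
  Position 1: "cc" => MATCH
  Position 2: "cb" => no
  Position 3: "ba" => no
  Position 4: "aa" => no
  Position 5: "ac" => no
  Position 6: "cb" => no
  Position 7: "ba" => no
  Position 8: "aa" => no
  Position 9: "ab" => no
Total occurrences: 2

2


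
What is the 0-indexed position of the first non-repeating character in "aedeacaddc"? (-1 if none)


Input: aedeacaddc
Character frequencies:
  'a': 3
  'c': 2
  'd': 3
  'e': 2
Scanning left to right for freq == 1:
  Position 0 ('a'): freq=3, skip
  Position 1 ('e'): freq=2, skip
  Position 2 ('d'): freq=3, skip
  Position 3 ('e'): freq=2, skip
  Position 4 ('a'): freq=3, skip
  Position 5 ('c'): freq=2, skip
  Position 6 ('a'): freq=3, skip
  Position 7 ('d'): freq=3, skip
  Position 8 ('d'): freq=3, skip
  Position 9 ('c'): freq=2, skip
  No unique character found => answer = -1

-1


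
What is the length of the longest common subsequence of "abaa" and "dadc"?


LCS of "abaa" and "dadc"
DP table:
           d    a    d    c
      0    0    0    0    0
  a   0    0    1    1    1
  b   0    0    1    1    1
  a   0    0    1    1    1
  a   0    0    1    1    1
LCS length = dp[4][4] = 1

1


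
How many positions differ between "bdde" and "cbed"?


Comparing "bdde" and "cbed" position by position:
  Position 0: 'b' vs 'c' => DIFFER
  Position 1: 'd' vs 'b' => DIFFER
  Position 2: 'd' vs 'e' => DIFFER
  Position 3: 'e' vs 'd' => DIFFER
Positions that differ: 4

4


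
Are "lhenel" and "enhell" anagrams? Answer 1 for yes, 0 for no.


Strings: "lhenel", "enhell"
Sorted first:  eehlln
Sorted second: eehlln
Sorted forms match => anagrams

1


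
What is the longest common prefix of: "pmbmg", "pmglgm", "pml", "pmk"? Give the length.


Words: pmbmg, pmglgm, pml, pmk
  Position 0: all 'p' => match
  Position 1: all 'm' => match
  Position 2: ('b', 'g', 'l', 'k') => mismatch, stop
LCP = "pm" (length 2)

2


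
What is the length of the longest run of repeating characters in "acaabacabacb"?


Input: "acaabacabacb"
Scanning for longest run:
  Position 1 ('c'): new char, reset run to 1
  Position 2 ('a'): new char, reset run to 1
  Position 3 ('a'): continues run of 'a', length=2
  Position 4 ('b'): new char, reset run to 1
  Position 5 ('a'): new char, reset run to 1
  Position 6 ('c'): new char, reset run to 1
  Position 7 ('a'): new char, reset run to 1
  Position 8 ('b'): new char, reset run to 1
  Position 9 ('a'): new char, reset run to 1
  Position 10 ('c'): new char, reset run to 1
  Position 11 ('b'): new char, reset run to 1
Longest run: 'a' with length 2

2


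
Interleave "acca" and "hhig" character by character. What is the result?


Interleaving "acca" and "hhig":
  Position 0: 'a' from first, 'h' from second => "ah"
  Position 1: 'c' from first, 'h' from second => "ch"
  Position 2: 'c' from first, 'i' from second => "ci"
  Position 3: 'a' from first, 'g' from second => "ag"
Result: ahchciag

ahchciag


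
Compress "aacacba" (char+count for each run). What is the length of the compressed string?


Input: aacacba
Runs:
  'a' x 2 => "a2"
  'c' x 1 => "c1"
  'a' x 1 => "a1"
  'c' x 1 => "c1"
  'b' x 1 => "b1"
  'a' x 1 => "a1"
Compressed: "a2c1a1c1b1a1"
Compressed length: 12

12


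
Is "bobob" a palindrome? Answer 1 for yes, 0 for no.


Input: bobob
Reversed: bobob
  Compare pos 0 ('b') with pos 4 ('b'): match
  Compare pos 1 ('o') with pos 3 ('o'): match
Result: palindrome

1


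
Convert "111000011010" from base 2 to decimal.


Input: "111000011010" in base 2
Positional expansion:
  Digit '1' (value 1) x 2^11 = 2048
  Digit '1' (value 1) x 2^10 = 1024
  Digit '1' (value 1) x 2^9 = 512
  Digit '0' (value 0) x 2^8 = 0
  Digit '0' (value 0) x 2^7 = 0
  Digit '0' (value 0) x 2^6 = 0
  Digit '0' (value 0) x 2^5 = 0
  Digit '1' (value 1) x 2^4 = 16
  Digit '1' (value 1) x 2^3 = 8
  Digit '0' (value 0) x 2^2 = 0
  Digit '1' (value 1) x 2^1 = 2
  Digit '0' (value 0) x 2^0 = 0
Sum = 3610

3610


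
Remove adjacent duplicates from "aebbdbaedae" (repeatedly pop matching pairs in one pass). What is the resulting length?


Input: aebbdbaedae
Stack-based adjacent duplicate removal:
  Read 'a': push. Stack: a
  Read 'e': push. Stack: ae
  Read 'b': push. Stack: aeb
  Read 'b': matches stack top 'b' => pop. Stack: ae
  Read 'd': push. Stack: aed
  Read 'b': push. Stack: aedb
  Read 'a': push. Stack: aedba
  Read 'e': push. Stack: aedbae
  Read 'd': push. Stack: aedbaed
  Read 'a': push. Stack: aedbaeda
  Read 'e': push. Stack: aedbaedae
Final stack: "aedbaedae" (length 9)

9


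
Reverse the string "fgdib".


Input: fgdib
Reading characters right to left:
  Position 4: 'b'
  Position 3: 'i'
  Position 2: 'd'
  Position 1: 'g'
  Position 0: 'f'
Reversed: bidgf

bidgf


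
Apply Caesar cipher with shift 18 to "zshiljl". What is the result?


Caesar cipher: shift "zshiljl" by 18
  'z' (pos 25) + 18 = pos 17 = 'r'
  's' (pos 18) + 18 = pos 10 = 'k'
  'h' (pos 7) + 18 = pos 25 = 'z'
  'i' (pos 8) + 18 = pos 0 = 'a'
  'l' (pos 11) + 18 = pos 3 = 'd'
  'j' (pos 9) + 18 = pos 1 = 'b'
  'l' (pos 11) + 18 = pos 3 = 'd'
Result: rkzadbd

rkzadbd


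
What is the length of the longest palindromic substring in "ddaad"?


Input: "ddaad"
Checking substrings for palindromes:
  [1:5] "daad" (len 4) => palindrome
  [0:2] "dd" (len 2) => palindrome
  [2:4] "aa" (len 2) => palindrome
Longest palindromic substring: "daad" with length 4

4


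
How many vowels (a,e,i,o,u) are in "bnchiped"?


Input: bnchiped
Checking each character:
  'b' at position 0: consonant
  'n' at position 1: consonant
  'c' at position 2: consonant
  'h' at position 3: consonant
  'i' at position 4: vowel (running total: 1)
  'p' at position 5: consonant
  'e' at position 6: vowel (running total: 2)
  'd' at position 7: consonant
Total vowels: 2

2


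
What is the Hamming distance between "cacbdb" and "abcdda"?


Comparing "cacbdb" and "abcdda" position by position:
  Position 0: 'c' vs 'a' => differ
  Position 1: 'a' vs 'b' => differ
  Position 2: 'c' vs 'c' => same
  Position 3: 'b' vs 'd' => differ
  Position 4: 'd' vs 'd' => same
  Position 5: 'b' vs 'a' => differ
Total differences (Hamming distance): 4

4


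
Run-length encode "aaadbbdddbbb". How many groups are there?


Input: aaadbbdddbbb
Scanning for consecutive runs:
  Group 1: 'a' x 3 (positions 0-2)
  Group 2: 'd' x 1 (positions 3-3)
  Group 3: 'b' x 2 (positions 4-5)
  Group 4: 'd' x 3 (positions 6-8)
  Group 5: 'b' x 3 (positions 9-11)
Total groups: 5

5


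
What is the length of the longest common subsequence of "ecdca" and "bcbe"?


LCS of "ecdca" and "bcbe"
DP table:
           b    c    b    e
      0    0    0    0    0
  e   0    0    0    0    1
  c   0    0    1    1    1
  d   0    0    1    1    1
  c   0    0    1    1    1
  a   0    0    1    1    1
LCS length = dp[5][4] = 1

1


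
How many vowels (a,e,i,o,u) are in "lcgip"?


Input: lcgip
Checking each character:
  'l' at position 0: consonant
  'c' at position 1: consonant
  'g' at position 2: consonant
  'i' at position 3: vowel (running total: 1)
  'p' at position 4: consonant
Total vowels: 1

1


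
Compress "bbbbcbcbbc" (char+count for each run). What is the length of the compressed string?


Input: bbbbcbcbbc
Runs:
  'b' x 4 => "b4"
  'c' x 1 => "c1"
  'b' x 1 => "b1"
  'c' x 1 => "c1"
  'b' x 2 => "b2"
  'c' x 1 => "c1"
Compressed: "b4c1b1c1b2c1"
Compressed length: 12

12


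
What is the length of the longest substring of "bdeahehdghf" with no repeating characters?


Input: "bdeahehdghf"
Sliding window (track last position of each char):
  Position 0 ('b'): window [0,0] length 1 -- new best
  Position 1 ('d'): window [0,1] length 2 -- new best
  Position 2 ('e'): window [0,2] length 3 -- new best
  Position 3 ('a'): window [0,3] length 4 -- new best
  Position 4 ('h'): window [0,4] length 5 -- new best
  Position 5 ('e'): repeat (last at 2), move window start to 3
  Position 5 ('e'): window [3,5] length 3
  Position 6 ('h'): repeat (last at 4), move window start to 5
  Position 6 ('h'): window [5,6] length 2
  Position 7 ('d'): window [5,7] length 3
  Position 8 ('g'): window [5,8] length 4
  Position 9 ('h'): repeat (last at 6), move window start to 7
  Position 9 ('h'): window [7,9] length 3
  Position 10 ('f'): window [7,10] length 4
Longest substring with no repeats: "bdeah" with length 5

5


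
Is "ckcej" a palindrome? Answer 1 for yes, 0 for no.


Input: ckcej
Reversed: jeckc
  Compare pos 0 ('c') with pos 4 ('j'): MISMATCH
  Compare pos 1 ('k') with pos 3 ('e'): MISMATCH
Result: not a palindrome

0


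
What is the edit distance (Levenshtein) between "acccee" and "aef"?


Computing edit distance: "acccee" -> "aef"
DP table:
           a    e    f
      0    1    2    3
  a   1    0    1    2
  c   2    1    1    2
  c   3    2    2    2
  c   4    3    3    3
  e   5    4    3    4
  e   6    5    4    4
Edit distance = dp[6][3] = 4

4


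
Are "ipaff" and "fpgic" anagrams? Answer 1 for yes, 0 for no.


Strings: "ipaff", "fpgic"
Sorted first:  affip
Sorted second: cfgip
Differ at position 0: 'a' vs 'c' => not anagrams

0


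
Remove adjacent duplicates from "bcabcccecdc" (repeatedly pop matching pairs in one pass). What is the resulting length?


Input: bcabcccecdc
Stack-based adjacent duplicate removal:
  Read 'b': push. Stack: b
  Read 'c': push. Stack: bc
  Read 'a': push. Stack: bca
  Read 'b': push. Stack: bcab
  Read 'c': push. Stack: bcabc
  Read 'c': matches stack top 'c' => pop. Stack: bcab
  Read 'c': push. Stack: bcabc
  Read 'e': push. Stack: bcabce
  Read 'c': push. Stack: bcabcec
  Read 'd': push. Stack: bcabcecd
  Read 'c': push. Stack: bcabcecdc
Final stack: "bcabcecdc" (length 9)

9


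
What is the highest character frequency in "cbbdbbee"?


Input: cbbdbbee
Character counts:
  'b': 4
  'c': 1
  'd': 1
  'e': 2
Maximum frequency: 4

4


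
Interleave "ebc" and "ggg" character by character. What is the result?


Interleaving "ebc" and "ggg":
  Position 0: 'e' from first, 'g' from second => "eg"
  Position 1: 'b' from first, 'g' from second => "bg"
  Position 2: 'c' from first, 'g' from second => "cg"
Result: egbgcg

egbgcg


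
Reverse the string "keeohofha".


Input: keeohofha
Reading characters right to left:
  Position 8: 'a'
  Position 7: 'h'
  Position 6: 'f'
  Position 5: 'o'
  Position 4: 'h'
  Position 3: 'o'
  Position 2: 'e'
  Position 1: 'e'
  Position 0: 'k'
Reversed: ahfohoeek

ahfohoeek


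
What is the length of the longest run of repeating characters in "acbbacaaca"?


Input: "acbbacaaca"
Scanning for longest run:
  Position 1 ('c'): new char, reset run to 1
  Position 2 ('b'): new char, reset run to 1
  Position 3 ('b'): continues run of 'b', length=2
  Position 4 ('a'): new char, reset run to 1
  Position 5 ('c'): new char, reset run to 1
  Position 6 ('a'): new char, reset run to 1
  Position 7 ('a'): continues run of 'a', length=2
  Position 8 ('c'): new char, reset run to 1
  Position 9 ('a'): new char, reset run to 1
Longest run: 'b' with length 2

2


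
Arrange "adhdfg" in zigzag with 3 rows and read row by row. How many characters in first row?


Zigzag "adhdfg" into 3 rows:
Placing characters:
  'a' => row 0
  'd' => row 1
  'h' => row 2
  'd' => row 1
  'f' => row 0
  'g' => row 1
Rows:
  Row 0: "af"
  Row 1: "ddg"
  Row 2: "h"
First row length: 2

2


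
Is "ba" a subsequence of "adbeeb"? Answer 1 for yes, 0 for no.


Check if "ba" is a subsequence of "adbeeb"
Greedy scan:
  Position 0 ('a'): no match needed
  Position 1 ('d'): no match needed
  Position 2 ('b'): matches sub[0] = 'b'
  Position 3 ('e'): no match needed
  Position 4 ('e'): no match needed
  Position 5 ('b'): no match needed
Only matched 1/2 characters => not a subsequence

0


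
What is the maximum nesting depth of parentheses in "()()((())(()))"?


Input: "()()((())(()))"
Tracking depth:
  Position 0 '(': depth becomes 1
  Position 1 ')': depth becomes 0
  Position 2 '(': depth becomes 1
  Position 3 ')': depth becomes 0
  Position 4 '(': depth becomes 1
  Position 5 '(': depth becomes 2
  Position 6 '(': depth becomes 3
  Position 7 ')': depth becomes 2
  Position 8 ')': depth becomes 1
  Position 9 '(': depth becomes 2
  Position 10 '(': depth becomes 3
  Position 11 ')': depth becomes 2
  Position 12 ')': depth becomes 1
  Position 13 ')': depth becomes 0
Maximum depth reached: 3

3


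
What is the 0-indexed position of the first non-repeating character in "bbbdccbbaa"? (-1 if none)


Input: bbbdccbbaa
Character frequencies:
  'a': 2
  'b': 5
  'c': 2
  'd': 1
Scanning left to right for freq == 1:
  Position 0 ('b'): freq=5, skip
  Position 1 ('b'): freq=5, skip
  Position 2 ('b'): freq=5, skip
  Position 3 ('d'): unique! => answer = 3

3


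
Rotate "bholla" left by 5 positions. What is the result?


Input: "bholla", rotate left by 5
First 5 characters: "bholl"
Remaining characters: "a"
Concatenate remaining + first: "a" + "bholl" = "abholl"

abholl


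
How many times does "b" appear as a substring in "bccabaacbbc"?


Searching for "b" in "bccabaacbbc"
Scanning each position:
  Position 0: "b" => MATCH
  Position 1: "c" => no
  Position 2: "c" => no
  Position 3: "a" => no
  Position 4: "b" => MATCH
  Position 5: "a" => no
  Position 6: "a" => no
  Position 7: "c" => no
  Position 8: "b" => MATCH
  Position 9: "b" => MATCH
  Position 10: "c" => no
Total occurrences: 4

4


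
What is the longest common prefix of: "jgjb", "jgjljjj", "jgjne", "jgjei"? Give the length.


Words: jgjb, jgjljjj, jgjne, jgjei
  Position 0: all 'j' => match
  Position 1: all 'g' => match
  Position 2: all 'j' => match
  Position 3: ('b', 'l', 'n', 'e') => mismatch, stop
LCP = "jgj" (length 3)

3


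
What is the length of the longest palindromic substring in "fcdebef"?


Input: "fcdebef"
Checking substrings for palindromes:
  [3:6] "ebe" (len 3) => palindrome
Longest palindromic substring: "ebe" with length 3

3


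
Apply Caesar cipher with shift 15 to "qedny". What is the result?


Caesar cipher: shift "qedny" by 15
  'q' (pos 16) + 15 = pos 5 = 'f'
  'e' (pos 4) + 15 = pos 19 = 't'
  'd' (pos 3) + 15 = pos 18 = 's'
  'n' (pos 13) + 15 = pos 2 = 'c'
  'y' (pos 24) + 15 = pos 13 = 'n'
Result: ftscn

ftscn


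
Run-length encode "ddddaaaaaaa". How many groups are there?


Input: ddddaaaaaaa
Scanning for consecutive runs:
  Group 1: 'd' x 4 (positions 0-3)
  Group 2: 'a' x 7 (positions 4-10)
Total groups: 2

2


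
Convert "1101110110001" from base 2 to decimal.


Input: "1101110110001" in base 2
Positional expansion:
  Digit '1' (value 1) x 2^12 = 4096
  Digit '1' (value 1) x 2^11 = 2048
  Digit '0' (value 0) x 2^10 = 0
  Digit '1' (value 1) x 2^9 = 512
  Digit '1' (value 1) x 2^8 = 256
  Digit '1' (value 1) x 2^7 = 128
  Digit '0' (value 0) x 2^6 = 0
  Digit '1' (value 1) x 2^5 = 32
  Digit '1' (value 1) x 2^4 = 16
  Digit '0' (value 0) x 2^3 = 0
  Digit '0' (value 0) x 2^2 = 0
  Digit '0' (value 0) x 2^1 = 0
  Digit '1' (value 1) x 2^0 = 1
Sum = 7089

7089


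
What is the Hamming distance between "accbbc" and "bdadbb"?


Comparing "accbbc" and "bdadbb" position by position:
  Position 0: 'a' vs 'b' => differ
  Position 1: 'c' vs 'd' => differ
  Position 2: 'c' vs 'a' => differ
  Position 3: 'b' vs 'd' => differ
  Position 4: 'b' vs 'b' => same
  Position 5: 'c' vs 'b' => differ
Total differences (Hamming distance): 5

5


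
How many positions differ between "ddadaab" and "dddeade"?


Comparing "ddadaab" and "dddeade" position by position:
  Position 0: 'd' vs 'd' => same
  Position 1: 'd' vs 'd' => same
  Position 2: 'a' vs 'd' => DIFFER
  Position 3: 'd' vs 'e' => DIFFER
  Position 4: 'a' vs 'a' => same
  Position 5: 'a' vs 'd' => DIFFER
  Position 6: 'b' vs 'e' => DIFFER
Positions that differ: 4

4


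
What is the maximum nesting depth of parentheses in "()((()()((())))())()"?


Input: "()((()()((())))())()"
Tracking depth:
  Position 0 '(': depth becomes 1
  Position 1 ')': depth becomes 0
  Position 2 '(': depth becomes 1
  Position 3 '(': depth becomes 2
  Position 4 '(': depth becomes 3
  Position 5 ')': depth becomes 2
  Position 6 '(': depth becomes 3
  Position 7 ')': depth becomes 2
  Position 8 '(': depth becomes 3
  Position 9 '(': depth becomes 4
  Position 10 '(': depth becomes 5
  Position 11 ')': depth becomes 4
  Position 12 ')': depth becomes 3
  Position 13 ')': depth becomes 2
  Position 14 ')': depth becomes 1
  Position 15 '(': depth becomes 2
  Position 16 ')': depth becomes 1
  Position 17 ')': depth becomes 0
  Position 18 '(': depth becomes 1
  Position 19 ')': depth becomes 0
Maximum depth reached: 5

5


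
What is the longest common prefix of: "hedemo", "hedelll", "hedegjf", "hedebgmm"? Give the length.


Words: hedemo, hedelll, hedegjf, hedebgmm
  Position 0: all 'h' => match
  Position 1: all 'e' => match
  Position 2: all 'd' => match
  Position 3: all 'e' => match
  Position 4: ('m', 'l', 'g', 'b') => mismatch, stop
LCP = "hede" (length 4)

4


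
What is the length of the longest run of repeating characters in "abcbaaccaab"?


Input: "abcbaaccaab"
Scanning for longest run:
  Position 1 ('b'): new char, reset run to 1
  Position 2 ('c'): new char, reset run to 1
  Position 3 ('b'): new char, reset run to 1
  Position 4 ('a'): new char, reset run to 1
  Position 5 ('a'): continues run of 'a', length=2
  Position 6 ('c'): new char, reset run to 1
  Position 7 ('c'): continues run of 'c', length=2
  Position 8 ('a'): new char, reset run to 1
  Position 9 ('a'): continues run of 'a', length=2
  Position 10 ('b'): new char, reset run to 1
Longest run: 'a' with length 2

2


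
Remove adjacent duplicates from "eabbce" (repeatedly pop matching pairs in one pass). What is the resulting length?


Input: eabbce
Stack-based adjacent duplicate removal:
  Read 'e': push. Stack: e
  Read 'a': push. Stack: ea
  Read 'b': push. Stack: eab
  Read 'b': matches stack top 'b' => pop. Stack: ea
  Read 'c': push. Stack: eac
  Read 'e': push. Stack: eace
Final stack: "eace" (length 4)

4


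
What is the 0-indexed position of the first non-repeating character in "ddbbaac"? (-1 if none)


Input: ddbbaac
Character frequencies:
  'a': 2
  'b': 2
  'c': 1
  'd': 2
Scanning left to right for freq == 1:
  Position 0 ('d'): freq=2, skip
  Position 1 ('d'): freq=2, skip
  Position 2 ('b'): freq=2, skip
  Position 3 ('b'): freq=2, skip
  Position 4 ('a'): freq=2, skip
  Position 5 ('a'): freq=2, skip
  Position 6 ('c'): unique! => answer = 6

6


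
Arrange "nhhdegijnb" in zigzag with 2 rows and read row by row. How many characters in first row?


Zigzag "nhhdegijnb" into 2 rows:
Placing characters:
  'n' => row 0
  'h' => row 1
  'h' => row 0
  'd' => row 1
  'e' => row 0
  'g' => row 1
  'i' => row 0
  'j' => row 1
  'n' => row 0
  'b' => row 1
Rows:
  Row 0: "nhein"
  Row 1: "hdgjb"
First row length: 5

5


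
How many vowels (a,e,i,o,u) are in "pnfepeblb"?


Input: pnfepeblb
Checking each character:
  'p' at position 0: consonant
  'n' at position 1: consonant
  'f' at position 2: consonant
  'e' at position 3: vowel (running total: 1)
  'p' at position 4: consonant
  'e' at position 5: vowel (running total: 2)
  'b' at position 6: consonant
  'l' at position 7: consonant
  'b' at position 8: consonant
Total vowels: 2

2


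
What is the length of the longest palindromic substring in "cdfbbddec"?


Input: "cdfbbddec"
Checking substrings for palindromes:
  [3:5] "bb" (len 2) => palindrome
  [5:7] "dd" (len 2) => palindrome
Longest palindromic substring: "bb" with length 2

2
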